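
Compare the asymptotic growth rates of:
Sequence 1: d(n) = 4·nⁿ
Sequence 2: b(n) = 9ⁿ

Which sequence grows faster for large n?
Comparing growth rates:
Growth-rate hierarchy: log n ≺ any polynomial ≺ any exponential cⁿ (c>1) ≺ n! ≺ nⁿ.
super-exponential nⁿ dominates exponential base 9 asymptotically.

d(n) grows faster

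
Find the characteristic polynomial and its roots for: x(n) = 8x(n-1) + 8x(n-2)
Substitute x(n) = rⁿ and divide through by rⁿ⁻²: r² - 8r - 8 = 0
Discriminant: 8² + 4·8 = 96, not a perfect square, so by the quadratic formula r = (8 ± √96)/2.
General solution: x(n) = A·r₁ⁿ + B·r₂ⁿ where r₁,r₂ = (8 ± √96)/2

Characteristic: r² - 8r - 8 = 0, Roots: r = (8 ± √96)/2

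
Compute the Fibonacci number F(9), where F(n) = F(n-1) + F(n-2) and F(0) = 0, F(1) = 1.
Computing the sequence terms:
0, 1, 1, 2, 3, 5, 8, 13, 21, 34

34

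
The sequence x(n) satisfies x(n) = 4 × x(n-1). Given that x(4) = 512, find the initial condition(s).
In general x(n) = 4ⁿ · x(0). At n = 4: x(0) = x(4) / 4^4 = 512 / 256 = 2.

x(0) = 2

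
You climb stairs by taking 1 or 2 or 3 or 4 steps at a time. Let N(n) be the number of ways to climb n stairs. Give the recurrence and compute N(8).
Condition on the size of the last step (1 to 4): before it there were n-1, …, n-4 stairs climbed, and these cases are disjoint, so N(n) = N(n-1) + N(n-2) + N(n-3) + N(n-4) (order-4 linear recurrence).
Initial conditions by direct count (compositions of i into parts ≤ 4): N(1) = 1; N(2) = 2; N(3) = 4; N(4) = 8.
Iterating the recurrence: N(5) = 15, N(6) = 29, N(7) = 56, N(8) = 108.

N(n) = N(n-1) + N(n-2) + N(n-3) + N(n-4), N(1) = 1, N(2) = 2, N(3) = 4, N(4) = 8; N(8) = 108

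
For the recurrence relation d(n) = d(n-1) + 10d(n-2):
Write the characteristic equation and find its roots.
Substitute d(n) = rⁿ and divide through by rⁿ⁻²: r² - r - 10 = 0
Discriminant: 1² + 4·10 = 41, not a perfect square, so by the quadratic formula r = (1 ± √41)/2.
General solution: d(n) = A·r₁ⁿ + B·r₂ⁿ where r₁,r₂ = (1 ± √41)/2

Characteristic: r² - r - 10 = 0, Roots: r = (1 ± √41)/2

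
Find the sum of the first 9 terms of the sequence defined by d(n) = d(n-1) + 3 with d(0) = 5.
Computing the sequence terms: 5, 8, 11, 14, 17, 20, 23, 26, 29
Adding these values together:

153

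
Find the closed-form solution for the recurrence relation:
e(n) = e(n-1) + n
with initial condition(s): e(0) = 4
Recurrence: e(n) = e(n-1) + n, initial: e(0) = 4.
Telescoping: e(n) = e(0) + Σᵢ₌₁ⁿ i = 4 + n(n+1)/2.

e(n) = n(n+1)/2 + 4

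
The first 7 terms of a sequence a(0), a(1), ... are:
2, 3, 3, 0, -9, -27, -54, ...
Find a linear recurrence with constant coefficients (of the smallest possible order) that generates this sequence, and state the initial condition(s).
Look for the lowest-order linear relation among consecutive terms.
Observation: a(n) - 3·a(n-1) - (-3)·a(n-2) = 0 holds for the shown terms, and no order-1 relation a(n) = α·a(n-1) + β fits.
Check at n=3: 3·3 + (-3)·3 = 0. ✓

a(n) = 3a(n-1) - 3a(n-2), a(0) = 2, a(1) = 3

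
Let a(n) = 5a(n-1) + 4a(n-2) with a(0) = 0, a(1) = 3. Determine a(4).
Computing the sequence terms:
0, 3, 15, 87, 495

495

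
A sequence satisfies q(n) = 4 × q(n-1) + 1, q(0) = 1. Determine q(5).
Computing step by step:
q(0) = 1
q(1) = 4 × 1 + 1 = 5
q(2) = 4 × 5 + 1 = 21
q(3) = 4 × 21 + 1 = 85
q(4) = 4 × 85 + 1 = 341
q(5) = 4 × 341 + 1 = 1365

1365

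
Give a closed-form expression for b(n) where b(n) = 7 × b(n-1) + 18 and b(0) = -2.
Recurrence: b(n) = 7 × b(n-1) + 18, initial: b(0) = -2.
Try b(n) = A·7ⁿ + C. Substituting: A·7ⁿ + C = 7(A·7ⁿ⁻¹ + C) + 18 = A·7ⁿ + 7C + 18, so C = 7C + 18, giving C = -3. Then b(0) = A - 3 = -2 gives A = 1.

b(n) = 7ⁿ - 3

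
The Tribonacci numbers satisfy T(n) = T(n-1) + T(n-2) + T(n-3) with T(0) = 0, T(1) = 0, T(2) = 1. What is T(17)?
Computing the sequence terms:
0, 0, 1, 1, 2, 4, 7, 13, 24, 44, 81, 149, 274, 504, 927, 1705, 3136, 5768

5768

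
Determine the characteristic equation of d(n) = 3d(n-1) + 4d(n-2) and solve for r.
Substitute d(n) = rⁿ and divide through by rⁿ⁻²: r² - 3r - 4 = 0
Factor: (r + 1)(r - 4) = 0, so r = -1, 4.
General solution: d(n) = A·(-1)ⁿ + B·4ⁿ

Characteristic: r² - 3r - 4 = 0, Roots: r = -1, 4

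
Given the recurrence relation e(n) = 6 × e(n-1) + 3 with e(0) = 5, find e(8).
Computing step by step:
e(0) = 5
e(1) = 6 × 5 + 3 = 33
e(2) = 6 × 33 + 3 = 201
e(3) = 6 × 201 + 3 = 1209
e(4) = 6 × 1209 + 3 = 7257
e(5) = 6 × 7257 + 3 = 43545
e(6) = 6 × 43545 + 3 = 261273
e(7) = 6 × 261273 + 3 = 1567641
e(8) = 6 × 1567641 + 3 = 9405849

9405849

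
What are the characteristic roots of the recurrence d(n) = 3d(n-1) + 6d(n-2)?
Substitute d(n) = rⁿ and divide through by rⁿ⁻²: r² - 3r - 6 = 0
Discriminant: 3² + 4·6 = 33, not a perfect square, so by the quadratic formula r = (3 ± √33)/2.
General solution: d(n) = A·r₁ⁿ + B·r₂ⁿ where r₁,r₂ = (3 ± √33)/2

Characteristic: r² - 3r - 6 = 0, Roots: r = (3 ± √33)/2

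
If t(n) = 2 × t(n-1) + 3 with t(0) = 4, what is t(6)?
Computing step by step:
t(0) = 4
t(1) = 2 × 4 + 3 = 11
t(2) = 2 × 11 + 3 = 25
t(3) = 2 × 25 + 3 = 53
t(4) = 2 × 53 + 3 = 109
t(5) = 2 × 109 + 3 = 221
t(6) = 2 × 221 + 3 = 445

445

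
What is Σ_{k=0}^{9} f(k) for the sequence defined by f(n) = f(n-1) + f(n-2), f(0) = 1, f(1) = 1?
Computing the sequence terms: 1, 1, 2, 3, 5, 8, 13, 21, 34, 55
Adding these values together:

143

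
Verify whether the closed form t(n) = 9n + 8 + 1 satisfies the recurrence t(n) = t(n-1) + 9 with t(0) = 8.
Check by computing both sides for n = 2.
From the recurrence with t(0) = 8:
  t(0) = 8, t(1) = 17, t(2) = 26
  so the recurrence gives t(2) = 26.
From the proposed closed form t(n) = 9n + 8 + 1:
  t(2) = 27.
The recurrence gives 26 but the closed form gives 27, so the closed form does not satisfy the recurrence.

No, the closed form is incorrect.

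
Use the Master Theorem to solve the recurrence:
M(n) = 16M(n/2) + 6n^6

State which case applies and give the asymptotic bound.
Master Theorem template: M(n) = a·M(n/b) + f(n).
Here: a=16, b=2, f(n)=6n^6
Compute log_b(a) = log_2(16) = 4.
f(n) = 6n^6 = Ω(n^(4+ε)) with ε = 2, and the regularity condition holds (a·f(n/b) = (a/b^6)·f(n) with a/b^6 = 2^-2 < 1). Case 3: M(n) = Θ(f(n)) = Θ(n^6).

Case 3: M(n) = Θ(n^6)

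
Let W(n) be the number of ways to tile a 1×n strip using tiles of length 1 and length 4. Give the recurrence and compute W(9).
Condition on the last tile: it has length 1 (leaving a 1×(n-1) strip) or length 4 (leaving a 1×(n-4) strip), so W(n) = W(n-1) + W(n-4) (order-4 linear recurrence).
For 0 ≤ i < 4 only unit tiles fit, so W(i) = 1.
Iterating the recurrence: W(4) = 2, W(5) = 3, W(6) = 4, W(7) = 5, W(8) = 7, W(9) = 10.

W(n) = W(n-1) + W(n-4), with W(i) = 1 for 0 ≤ i < 4; W(9) = 10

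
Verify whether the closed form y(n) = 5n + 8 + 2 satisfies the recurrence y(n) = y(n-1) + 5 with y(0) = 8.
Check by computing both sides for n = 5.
From the recurrence with y(0) = 8:
  y(0) = 8, y(1) = 13, y(2) = 18, y(3) = 23, y(4) = 28, y(5) = 33
  so the recurrence gives y(5) = 33.
From the proposed closed form y(n) = 5n + 8 + 2:
  y(5) = 35.
The recurrence gives 33 but the closed form gives 35, so the closed form does not satisfy the recurrence.

No, the closed form is incorrect.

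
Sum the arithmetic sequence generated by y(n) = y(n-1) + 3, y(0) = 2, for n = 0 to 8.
Computing the sequence terms: 2, 5, 8, 11, 14, 17, 20, 23, 26
Adding these values together:

126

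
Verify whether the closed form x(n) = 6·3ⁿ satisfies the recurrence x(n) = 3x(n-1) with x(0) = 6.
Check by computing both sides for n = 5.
From the recurrence with x(0) = 6:
  x(0) = 6, x(1) = 18, x(2) = 54, x(3) = 162, x(4) = 486, x(5) = 1458
  so the recurrence gives x(5) = 1458.
From the proposed closed form x(n) = 6·3ⁿ:
  x(5) = 1458.
Both sides give 1458 at n = 5, and the initial condition(s) match, so the closed form is consistent.

Yes, the closed form is correct.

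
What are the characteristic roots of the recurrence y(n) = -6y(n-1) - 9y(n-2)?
Substitute y(n) = rⁿ and divide through by rⁿ⁻²: r² + 6r + 9 = 0
Factor: (r + 3)² = 0, so r = -3 (double root).
General solution: y(n) = (A + Bn)·(-3)ⁿ

Characteristic: r² + 6r + 9 = 0, Roots: r = -3 (double root)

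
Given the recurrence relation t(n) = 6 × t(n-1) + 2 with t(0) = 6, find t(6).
Computing step by step:
t(0) = 6
t(1) = 6 × 6 + 2 = 38
t(2) = 6 × 38 + 2 = 230
t(3) = 6 × 230 + 2 = 1382
t(4) = 6 × 1382 + 2 = 8294
t(5) = 6 × 8294 + 2 = 49766
t(6) = 6 × 49766 + 2 = 298598

298598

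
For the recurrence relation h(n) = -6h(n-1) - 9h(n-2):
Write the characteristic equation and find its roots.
Substitute h(n) = rⁿ and divide through by rⁿ⁻²: r² + 6r + 9 = 0
Factor: (r + 3)² = 0, so r = -3 (double root).
General solution: h(n) = (A + Bn)·(-3)ⁿ

Characteristic: r² + 6r + 9 = 0, Roots: r = -3 (double root)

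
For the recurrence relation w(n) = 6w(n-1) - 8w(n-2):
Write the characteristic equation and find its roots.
Substitute w(n) = rⁿ and divide through by rⁿ⁻²: r² - 6r + 8 = 0
Factor: (r - 4)(r - 2) = 0, so r = 4, 2.
General solution: w(n) = A·4ⁿ + B·2ⁿ

Characteristic: r² - 6r + 8 = 0, Roots: r = 4, 2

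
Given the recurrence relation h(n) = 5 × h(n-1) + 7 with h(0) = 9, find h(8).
Computing step by step:
h(0) = 9
h(1) = 5 × 9 + 7 = 52
h(2) = 5 × 52 + 7 = 267
h(3) = 5 × 267 + 7 = 1342
h(4) = 5 × 1342 + 7 = 6717
h(5) = 5 × 6717 + 7 = 33592
h(6) = 5 × 33592 + 7 = 167967
h(7) = 5 × 167967 + 7 = 839842
h(8) = 5 × 839842 + 7 = 4199217

4199217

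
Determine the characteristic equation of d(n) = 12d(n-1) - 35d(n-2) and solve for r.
Substitute d(n) = rⁿ and divide through by rⁿ⁻²: r² - 12r + 35 = 0
Factor: (r - 7)(r - 5) = 0, so r = 7, 5.
General solution: d(n) = A·7ⁿ + B·5ⁿ

Characteristic: r² - 12r + 35 = 0, Roots: r = 7, 5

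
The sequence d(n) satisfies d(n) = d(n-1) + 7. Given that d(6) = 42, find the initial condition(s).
d(6) = d(0) + 6·7, so d(0) = 42 - 42 = 0.

d(0) = 0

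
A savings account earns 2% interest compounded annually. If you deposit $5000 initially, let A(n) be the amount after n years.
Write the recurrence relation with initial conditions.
Each year the balance grows by 2%, i.e. is multiplied by 1 + 2/100 = 1.02, so A(n) = 1.02 × A(n-1). The initial deposit gives A(0) = 5000.
Unrolling gives the closed form A(n) = 5000 × (1.02)ⁿ.

A(n) = 1.02 × A(n-1), A(0) = 5000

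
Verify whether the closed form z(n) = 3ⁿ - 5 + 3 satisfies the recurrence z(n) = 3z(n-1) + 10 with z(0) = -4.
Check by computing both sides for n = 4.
From the recurrence with z(0) = -4:
  z(0) = -4, z(1) = -2, z(2) = 4, z(3) = 22, z(4) = 76
  so the recurrence gives z(4) = 76.
From the proposed closed form z(n) = 3ⁿ - 5 + 3:
  z(4) = 79.
The recurrence gives 76 but the closed form gives 79, so the closed form does not satisfy the recurrence.

No, the closed form is incorrect.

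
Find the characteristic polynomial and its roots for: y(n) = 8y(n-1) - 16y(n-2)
Substitute y(n) = rⁿ and divide through by rⁿ⁻²: r² - 8r + 16 = 0
Factor: (r - 4)² = 0, so r = 4 (double root).
General solution: y(n) = (A + Bn)·4ⁿ

Characteristic: r² - 8r + 16 = 0, Roots: r = 4 (double root)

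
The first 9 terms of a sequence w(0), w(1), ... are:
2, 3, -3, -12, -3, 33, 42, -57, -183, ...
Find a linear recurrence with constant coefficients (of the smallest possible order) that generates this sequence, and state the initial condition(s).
Look for the lowest-order linear relation among consecutive terms.
Observation: w(n) - 1·w(n-1) - (-3)·w(n-2) = 0 holds for the shown terms, and no order-1 relation w(n) = α·w(n-1) + β fits.
Check at n=3: 1·-3 + (-3)·3 = -12. ✓

w(n) = w(n-1) - 3w(n-2), w(0) = 2, w(1) = 3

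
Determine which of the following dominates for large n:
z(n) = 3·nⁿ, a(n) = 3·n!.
Comparing growth rates:
Growth-rate hierarchy: log n ≺ any polynomial ≺ any exponential cⁿ (c>1) ≺ n! ≺ nⁿ.
super-exponential nⁿ dominates factorial asymptotically.

z(n) grows faster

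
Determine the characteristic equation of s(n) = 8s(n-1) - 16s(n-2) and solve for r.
Substitute s(n) = rⁿ and divide through by rⁿ⁻²: r² - 8r + 16 = 0
Factor: (r - 4)² = 0, so r = 4 (double root).
General solution: s(n) = (A + Bn)·4ⁿ

Characteristic: r² - 8r + 16 = 0, Roots: r = 4 (double root)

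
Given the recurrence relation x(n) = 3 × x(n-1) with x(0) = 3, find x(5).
Computing step by step:
x(0) = 3
x(1) = 3 × 3 = 9
x(2) = 3 × 9 = 27
x(3) = 3 × 27 = 81
x(4) = 3 × 81 = 243
x(5) = 3 × 243 = 729

729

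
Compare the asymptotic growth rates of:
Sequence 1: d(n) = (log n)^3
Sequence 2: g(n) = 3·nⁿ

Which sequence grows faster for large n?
Comparing growth rates:
Growth-rate hierarchy: log n ≺ any polynomial ≺ any exponential cⁿ (c>1) ≺ n! ≺ nⁿ.
super-exponential nⁿ dominates polylogarithmic (log n)^3 asymptotically.

g(n) grows faster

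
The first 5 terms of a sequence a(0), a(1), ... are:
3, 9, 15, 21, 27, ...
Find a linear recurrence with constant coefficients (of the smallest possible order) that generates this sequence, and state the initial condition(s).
Look for the lowest-order linear relation among consecutive terms.
Observation: consecutive differences are constant (= 6).
Check at n=2: 1·9 + 6 = 15. ✓

a(n) = a(n-1) + 6, a(0) = 3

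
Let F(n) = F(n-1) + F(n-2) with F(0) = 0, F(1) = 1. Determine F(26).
Computing the sequence terms:
0, 1, 1, 2, 3, 5, 8, 13, 21, 34, 55, 89, 144, 233, 377, 610, 987, 1597, 2584, 4181, 6765, 10946, 17711, 28657, 46368, 75025, 121393

121393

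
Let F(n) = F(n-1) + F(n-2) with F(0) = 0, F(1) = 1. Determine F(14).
Computing the sequence terms:
0, 1, 1, 2, 3, 5, 8, 13, 21, 34, 55, 89, 144, 233, 377

377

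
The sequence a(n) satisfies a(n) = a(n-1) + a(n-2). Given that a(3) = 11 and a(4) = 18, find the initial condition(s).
Work backwards using a(k) = a(k+2) - a(k+1):
a(2) = a(4) - a(3) = 18 - 11 = 7
a(1) = a(3) - a(2) = 11 - 7 = 4
a(0) = a(2) - a(1) = 7 - 4 = 3

a(0) = 3, a(1) = 4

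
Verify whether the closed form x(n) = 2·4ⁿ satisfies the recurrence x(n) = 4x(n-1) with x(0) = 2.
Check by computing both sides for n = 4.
From the recurrence with x(0) = 2:
  x(0) = 2, x(1) = 8, x(2) = 32, x(3) = 128, x(4) = 512
  so the recurrence gives x(4) = 512.
From the proposed closed form x(n) = 2·4ⁿ:
  x(4) = 512.
Both sides give 512 at n = 4, and the initial condition(s) match, so the closed form is consistent.

Yes, the closed form is correct.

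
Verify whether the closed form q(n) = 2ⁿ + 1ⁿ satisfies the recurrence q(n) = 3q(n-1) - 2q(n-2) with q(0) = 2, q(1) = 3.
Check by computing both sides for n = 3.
From the recurrence with q(0) = 2, q(1) = 3:
  q(0) = 2, q(1) = 3, q(2) = 5, q(3) = 9
  so the recurrence gives q(3) = 9.
From the proposed closed form q(n) = 2ⁿ + 1ⁿ:
  q(3) = 9.
Both sides give 9 at n = 3, and the initial condition(s) match, so the closed form is consistent.

Yes, the closed form is correct.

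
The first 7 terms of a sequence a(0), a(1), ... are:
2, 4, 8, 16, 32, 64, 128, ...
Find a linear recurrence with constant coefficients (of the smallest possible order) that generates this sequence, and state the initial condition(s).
Look for the lowest-order linear relation among consecutive terms.
Observation: each term is 2× the previous.
Check at n=2: 2·4 = 8. ✓

a(n) = 2 × a(n-1), a(0) = 2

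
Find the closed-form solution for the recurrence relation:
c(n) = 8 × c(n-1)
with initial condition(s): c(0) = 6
Recurrence: c(n) = 8 × c(n-1), initial: c(0) = 6.
Each term is 8 times the previous, so this is geometric with ratio 8. After n steps: c(n) = c(0)·8ⁿ = 6·8ⁿ.

c(n) = 6·8ⁿ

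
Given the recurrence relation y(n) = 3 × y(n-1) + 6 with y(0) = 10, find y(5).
Computing step by step:
y(0) = 10
y(1) = 3 × 10 + 6 = 36
y(2) = 3 × 36 + 6 = 114
y(3) = 3 × 114 + 6 = 348
y(4) = 3 × 348 + 6 = 1050
y(5) = 3 × 1050 + 6 = 3156

3156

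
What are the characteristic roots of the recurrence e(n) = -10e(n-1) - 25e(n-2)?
Substitute e(n) = rⁿ and divide through by rⁿ⁻²: r² + 10r + 25 = 0
Factor: (r + 5)² = 0, so r = -5 (double root).
General solution: e(n) = (A + Bn)·(-5)ⁿ

Characteristic: r² + 10r + 25 = 0, Roots: r = -5 (double root)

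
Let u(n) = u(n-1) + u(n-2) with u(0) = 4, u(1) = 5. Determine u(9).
Computing the sequence terms:
4, 5, 9, 14, 23, 37, 60, 97, 157, 254

254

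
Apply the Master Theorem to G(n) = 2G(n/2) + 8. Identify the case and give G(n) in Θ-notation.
Master Theorem template: G(n) = a·G(n/b) + f(n).
Here: a=2, b=2, f(n)=8
Compute log_b(a) = log_2(2) = 1.
f(n) = 8 = O(n^(1-ε)) with ε = 1. Case 1: G(n) = Θ(n^log_b(a)) = Θ(n).

Case 1: G(n) = Θ(n)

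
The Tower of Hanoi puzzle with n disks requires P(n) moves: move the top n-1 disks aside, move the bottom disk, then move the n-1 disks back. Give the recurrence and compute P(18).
Moving n disks = move the top n-1 disks aside (P(n-1) moves) + move the largest disk (1 move) + move the n-1 disks back on top (P(n-1) moves), so P(n) = 2P(n-1) + 1, with P(1) = 1 (a single disk takes one move).
First terms: 1, 3, 7, 15, 31, 63, … — each is one less than a power of 2. Indeed P(n) + 1 = 2(P(n-1) + 1) with P(1) + 1 = 2, so P(n) + 1 = 2ⁿ and P(n) = 2ⁿ - 1.
Hence P(18) = 2^18 - 1 = 262144 - 1 = 262143.

P(n) = 2P(n-1) + 1, P(1) = 1; P(18) = 262143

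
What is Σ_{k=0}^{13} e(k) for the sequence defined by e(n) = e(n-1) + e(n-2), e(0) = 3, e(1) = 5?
Computing the sequence terms: 3, 5, 8, 13, 21, 34, 55, 89, 144, 233, 377, 610, 987, 1597
Adding these values together:

4176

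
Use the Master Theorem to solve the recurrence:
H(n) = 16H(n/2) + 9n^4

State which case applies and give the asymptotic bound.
Master Theorem template: H(n) = a·H(n/b) + f(n).
Here: a=16, b=2, f(n)=9n^4
Compute log_b(a) = log_2(16) = 4.
f(n) = 9n^4 = Θ(n^4). Case 2: H(n) = Θ(n^4 log n).

Case 2: H(n) = Θ(n^4 log n)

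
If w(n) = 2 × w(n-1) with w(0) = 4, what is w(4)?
Computing step by step:
w(0) = 4
w(1) = 2 × 4 = 8
w(2) = 2 × 8 = 16
w(3) = 2 × 16 = 32
w(4) = 2 × 32 = 64

64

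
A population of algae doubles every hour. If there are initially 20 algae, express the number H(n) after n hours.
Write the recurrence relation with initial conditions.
Each hour multiplies the count by 2, so the count after n hours depends only on the count after n-1 hours: H(n) = 2 × H(n-1). The starting count gives H(0) = 20.
Unrolling n times gives the closed form H(n) = 20 × 2ⁿ.

H(n) = 2 × H(n-1), H(0) = 20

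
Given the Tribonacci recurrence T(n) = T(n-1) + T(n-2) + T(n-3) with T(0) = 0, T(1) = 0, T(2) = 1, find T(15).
Computing the sequence terms:
0, 0, 1, 1, 2, 4, 7, 13, 24, 44, 81, 149, 274, 504, 927, 1705

1705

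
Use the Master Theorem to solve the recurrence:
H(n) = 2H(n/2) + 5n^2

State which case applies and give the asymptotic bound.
Master Theorem template: H(n) = a·H(n/b) + f(n).
Here: a=2, b=2, f(n)=5n^2
Compute log_b(a) = log_2(2) = 1.
f(n) = 5n^2 = Ω(n^(1+ε)) with ε = 1, and the regularity condition holds (a·f(n/b) = (a/b^2)·f(n) with a/b^2 = 2^-1 < 1). Case 3: H(n) = Θ(f(n)) = Θ(n^2).

Case 3: H(n) = Θ(n^2)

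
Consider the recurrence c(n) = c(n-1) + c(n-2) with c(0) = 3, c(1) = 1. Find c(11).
Computing the sequence terms:
3, 1, 4, 5, 9, 14, 23, 37, 60, 97, 157, 254

254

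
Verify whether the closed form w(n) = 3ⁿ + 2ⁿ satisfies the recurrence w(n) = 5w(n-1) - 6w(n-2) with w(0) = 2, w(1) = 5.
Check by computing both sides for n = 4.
From the recurrence with w(0) = 2, w(1) = 5:
  w(0) = 2, w(1) = 5, w(2) = 13, w(3) = 35, w(4) = 97
  so the recurrence gives w(4) = 97.
From the proposed closed form w(n) = 3ⁿ + 2ⁿ:
  w(4) = 97.
Both sides give 97 at n = 4, and the initial condition(s) match, so the closed form is consistent.

Yes, the closed form is correct.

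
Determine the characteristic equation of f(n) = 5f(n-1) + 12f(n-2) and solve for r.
Substitute f(n) = rⁿ and divide through by rⁿ⁻²: r² - 5r - 12 = 0
Discriminant: 5² + 4·12 = 73, not a perfect square, so by the quadratic formula r = (5 ± √73)/2.
General solution: f(n) = A·r₁ⁿ + B·r₂ⁿ where r₁,r₂ = (5 ± √73)/2

Characteristic: r² - 5r - 12 = 0, Roots: r = (5 ± √73)/2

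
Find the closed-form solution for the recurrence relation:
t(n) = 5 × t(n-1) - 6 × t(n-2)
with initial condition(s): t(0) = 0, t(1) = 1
Recurrence: t(n) = 5 × t(n-1) - 6 × t(n-2), initial: t(0) = 0, t(1) = 1.
Characteristic equation: r² - 5r + 6 = 0, which factors as (r - 3)(r - 2) = 0, so r = 3, 2. General solution t(n) = A·3ⁿ + B·2ⁿ. From t(0) = 0: A + B = 0. From t(1) = 1: 3A + 2B = 1. Solving gives A = 1, B = -1.

t(n) = 3ⁿ - 2ⁿ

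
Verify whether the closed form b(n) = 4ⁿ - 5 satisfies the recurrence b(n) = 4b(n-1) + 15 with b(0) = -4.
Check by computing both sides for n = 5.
From the recurrence with b(0) = -4:
  b(0) = -4, b(1) = -1, b(2) = 11, b(3) = 59, b(4) = 251, b(5) = 1019
  so the recurrence gives b(5) = 1019.
From the proposed closed form b(n) = 4ⁿ - 5:
  b(5) = 1019.
Both sides give 1019 at n = 5, and the initial condition(s) match, so the closed form is consistent.

Yes, the closed form is correct.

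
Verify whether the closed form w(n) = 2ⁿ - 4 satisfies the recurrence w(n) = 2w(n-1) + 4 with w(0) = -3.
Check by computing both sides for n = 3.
From the recurrence with w(0) = -3:
  w(0) = -3, w(1) = -2, w(2) = 0, w(3) = 4
  so the recurrence gives w(3) = 4.
From the proposed closed form w(n) = 2ⁿ - 4:
  w(3) = 4.
Both sides give 4 at n = 3, and the initial condition(s) match, so the closed form is consistent.

Yes, the closed form is correct.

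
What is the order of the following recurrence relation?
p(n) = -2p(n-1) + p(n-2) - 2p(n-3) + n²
The order is the largest lag k for which p(n-k) appears. Here the deepest term is p(n-3) (the n² term is non-homogeneous and does not affect the order), so the order is 3.

Order 3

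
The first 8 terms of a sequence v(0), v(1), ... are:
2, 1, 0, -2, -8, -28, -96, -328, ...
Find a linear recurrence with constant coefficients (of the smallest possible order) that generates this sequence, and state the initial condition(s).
Look for the lowest-order linear relation among consecutive terms.
Observation: v(n) - 4·v(n-1) - (-2)·v(n-2) = 0 holds for the shown terms, and no order-1 relation v(n) = α·v(n-1) + β fits.
Check at n=3: 4·0 + (-2)·1 = -2. ✓

v(n) = 4v(n-1) - 2v(n-2), v(0) = 2, v(1) = 1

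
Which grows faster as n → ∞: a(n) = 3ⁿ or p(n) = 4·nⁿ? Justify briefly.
Comparing growth rates:
Growth-rate hierarchy: log n ≺ any polynomial ≺ any exponential cⁿ (c>1) ≺ n! ≺ nⁿ.
super-exponential nⁿ dominates exponential base 3 asymptotically.

p(n) grows faster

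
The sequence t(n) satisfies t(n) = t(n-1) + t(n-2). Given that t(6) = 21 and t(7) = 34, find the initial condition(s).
Work backwards using t(k) = t(k+2) - t(k+1):
t(5) = t(7) - t(6) = 34 - 21 = 13
t(4) = t(6) - t(5) = 21 - 13 = 8
t(3) = t(5) - t(4) = 13 - 8 = 5
t(2) = t(4) - t(3) = 8 - 5 = 3
t(1) = t(3) - t(2) = 5 - 3 = 2
t(0) = t(2) - t(1) = 3 - 2 = 1

t(0) = 1, t(1) = 2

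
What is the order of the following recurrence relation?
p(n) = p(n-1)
The order is the largest lag k for which p(n-k) appears. Here the deepest term is p(n-1), so the order is 1.

Order 1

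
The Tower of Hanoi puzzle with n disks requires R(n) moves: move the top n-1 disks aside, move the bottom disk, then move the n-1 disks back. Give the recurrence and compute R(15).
Moving n disks = move the top n-1 disks aside (R(n-1) moves) + move the largest disk (1 move) + move the n-1 disks back on top (R(n-1) moves), so R(n) = 2R(n-1) + 1, with R(1) = 1 (a single disk takes one move).
First terms: 1, 3, 7, 15, 31, 63, … — each is one less than a power of 2. Indeed R(n) + 1 = 2(R(n-1) + 1) with R(1) + 1 = 2, so R(n) + 1 = 2ⁿ and R(n) = 2ⁿ - 1.
Hence R(15) = 2^15 - 1 = 32768 - 1 = 32767.

R(n) = 2R(n-1) + 1, R(1) = 1; R(15) = 32767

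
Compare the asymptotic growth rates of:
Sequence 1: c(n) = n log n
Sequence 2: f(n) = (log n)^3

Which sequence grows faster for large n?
Comparing growth rates:
Growth-rate hierarchy: log n ≺ any polynomial ≺ any exponential cⁿ (c>1) ≺ n! ≺ nⁿ.
polynomial degree 1 (with log factor) dominates polylogarithmic (log n)^3 asymptotically.

c(n) grows faster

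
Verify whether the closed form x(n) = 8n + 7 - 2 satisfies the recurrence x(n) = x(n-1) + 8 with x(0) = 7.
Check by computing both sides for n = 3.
From the recurrence with x(0) = 7:
  x(0) = 7, x(1) = 15, x(2) = 23, x(3) = 31
  so the recurrence gives x(3) = 31.
From the proposed closed form x(n) = 8n + 7 - 2:
  x(3) = 29.
The recurrence gives 31 but the closed form gives 29, so the closed form does not satisfy the recurrence.

No, the closed form is incorrect.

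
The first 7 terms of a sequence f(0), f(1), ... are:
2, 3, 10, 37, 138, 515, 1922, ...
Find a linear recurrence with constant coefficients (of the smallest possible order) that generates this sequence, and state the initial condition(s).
Look for the lowest-order linear relation among consecutive terms.
Observation: f(n) - 4·f(n-1) - (-1)·f(n-2) = 0 holds for the shown terms, and no order-1 relation f(n) = α·f(n-1) + β fits.
Check at n=3: 4·10 + (-1)·3 = 37. ✓

f(n) = 4f(n-1) - f(n-2), f(0) = 2, f(1) = 3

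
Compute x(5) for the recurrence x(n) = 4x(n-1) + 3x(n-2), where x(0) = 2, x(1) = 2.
Computing the sequence terms:
2, 2, 14, 62, 290, 1346

1346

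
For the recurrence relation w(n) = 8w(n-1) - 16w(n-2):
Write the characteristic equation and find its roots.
Substitute w(n) = rⁿ and divide through by rⁿ⁻²: r² - 8r + 16 = 0
Factor: (r - 4)² = 0, so r = 4 (double root).
General solution: w(n) = (A + Bn)·4ⁿ

Characteristic: r² - 8r + 16 = 0, Roots: r = 4 (double root)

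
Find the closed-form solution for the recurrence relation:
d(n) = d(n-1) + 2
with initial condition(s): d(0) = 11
Recurrence: d(n) = d(n-1) + 2, initial: d(0) = 11.
Each step adds 2, so d(n) = d(0) + 2n = 2n + 11.

d(n) = 2n + 11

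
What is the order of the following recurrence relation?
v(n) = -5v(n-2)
The order is the largest lag k for which v(n-k) appears. Here the deepest term is v(n-2), so the order is 2.

Order 2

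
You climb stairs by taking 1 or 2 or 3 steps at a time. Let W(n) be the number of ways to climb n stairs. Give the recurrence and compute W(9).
Condition on the size of the last step (1 to 3): before it there were n-1, …, n-3 stairs climbed, and these cases are disjoint, so W(n) = W(n-1) + W(n-2) + W(n-3) (order-3 linear recurrence).
Initial conditions by direct count (compositions of i into parts ≤ 3): W(1) = 1; W(2) = 2; W(3) = 4.
Iterating the recurrence: W(4) = 7, W(5) = 13, W(6) = 24, W(7) = 44, W(8) = 81, W(9) = 149.

W(n) = W(n-1) + W(n-2) + W(n-3), W(1) = 1, W(2) = 2, W(3) = 4; W(9) = 149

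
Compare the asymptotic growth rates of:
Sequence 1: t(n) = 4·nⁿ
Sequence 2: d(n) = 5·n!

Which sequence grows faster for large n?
Comparing growth rates:
Growth-rate hierarchy: log n ≺ any polynomial ≺ any exponential cⁿ (c>1) ≺ n! ≺ nⁿ.
super-exponential nⁿ dominates factorial asymptotically.

t(n) grows faster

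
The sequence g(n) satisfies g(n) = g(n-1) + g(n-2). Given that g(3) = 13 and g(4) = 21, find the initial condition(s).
Work backwards using g(k) = g(k+2) - g(k+1):
g(2) = g(4) - g(3) = 21 - 13 = 8
g(1) = g(3) - g(2) = 13 - 8 = 5
g(0) = g(2) - g(1) = 8 - 5 = 3

g(0) = 3, g(1) = 5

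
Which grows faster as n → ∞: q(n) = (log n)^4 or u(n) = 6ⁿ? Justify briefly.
Comparing growth rates:
Growth-rate hierarchy: log n ≺ any polynomial ≺ any exponential cⁿ (c>1) ≺ n! ≺ nⁿ.
exponential base 6 dominates polylogarithmic (log n)^4 asymptotically.

u(n) grows faster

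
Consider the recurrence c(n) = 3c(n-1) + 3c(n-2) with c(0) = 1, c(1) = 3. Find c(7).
Computing the sequence terms:
1, 3, 12, 45, 171, 648, 2457, 9315

9315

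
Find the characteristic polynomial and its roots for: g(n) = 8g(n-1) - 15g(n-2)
Substitute g(n) = rⁿ and divide through by rⁿ⁻²: r² - 8r + 15 = 0
Factor: (r - 5)(r - 3) = 0, so r = 5, 3.
General solution: g(n) = A·5ⁿ + B·3ⁿ

Characteristic: r² - 8r + 15 = 0, Roots: r = 5, 3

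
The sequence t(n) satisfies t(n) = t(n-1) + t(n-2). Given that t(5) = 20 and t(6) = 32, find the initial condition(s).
Work backwards using t(k) = t(k+2) - t(k+1):
t(4) = t(6) - t(5) = 32 - 20 = 12
t(3) = t(5) - t(4) = 20 - 12 = 8
t(2) = t(4) - t(3) = 12 - 8 = 4
t(1) = t(3) - t(2) = 8 - 4 = 4
t(0) = t(2) - t(1) = 4 - 4 = 0

t(0) = 0, t(1) = 4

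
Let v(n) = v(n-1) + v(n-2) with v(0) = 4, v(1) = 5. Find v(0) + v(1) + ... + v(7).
Computing the sequence terms: 4, 5, 9, 14, 23, 37, 60, 97
Adding these values together:

249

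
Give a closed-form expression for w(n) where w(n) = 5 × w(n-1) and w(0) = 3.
Recurrence: w(n) = 5 × w(n-1), initial: w(0) = 3.
Each term is 5 times the previous, so this is geometric with ratio 5. After n steps: w(n) = w(0)·5ⁿ = 3·5ⁿ.

w(n) = 3·5ⁿ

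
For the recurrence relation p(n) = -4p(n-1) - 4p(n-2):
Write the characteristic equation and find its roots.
Substitute p(n) = rⁿ and divide through by rⁿ⁻²: r² + 4r + 4 = 0
Factor: (r + 2)² = 0, so r = -2 (double root).
General solution: p(n) = (A + Bn)·(-2)ⁿ

Characteristic: r² + 4r + 4 = 0, Roots: r = -2 (double root)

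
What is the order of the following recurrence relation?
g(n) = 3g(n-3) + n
The order is the largest lag k for which g(n-k) appears. Here the deepest term is g(n-3) (the n term is non-homogeneous and does not affect the order), so the order is 3.

Order 3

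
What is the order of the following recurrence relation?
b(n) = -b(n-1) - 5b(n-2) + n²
The order is the largest lag k for which b(n-k) appears. Here the deepest term is b(n-2) (the n² term is non-homogeneous and does not affect the order), so the order is 2.

Order 2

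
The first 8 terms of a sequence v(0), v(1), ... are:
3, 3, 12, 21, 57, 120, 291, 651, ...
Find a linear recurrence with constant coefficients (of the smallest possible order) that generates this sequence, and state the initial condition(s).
Look for the lowest-order linear relation among consecutive terms.
Observation: v(n) - 1·v(n-1) - (3)·v(n-2) = 0 holds for the shown terms, and no order-1 relation v(n) = α·v(n-1) + β fits.
Check at n=3: 1·12 + (3)·3 = 21. ✓

v(n) = v(n-1) + 3v(n-2), v(0) = 3, v(1) = 3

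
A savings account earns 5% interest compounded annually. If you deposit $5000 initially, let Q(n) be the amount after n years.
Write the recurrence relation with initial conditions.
Each year the balance grows by 5%, i.e. is multiplied by 1 + 5/100 = 1.05, so Q(n) = 1.05 × Q(n-1). The initial deposit gives Q(0) = 5000.
Unrolling gives the closed form Q(n) = 5000 × (1.05)ⁿ.

Q(n) = 1.05 × Q(n-1), Q(0) = 5000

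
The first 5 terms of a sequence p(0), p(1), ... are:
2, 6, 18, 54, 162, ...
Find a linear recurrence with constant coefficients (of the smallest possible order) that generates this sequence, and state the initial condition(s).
Look for the lowest-order linear relation among consecutive terms.
Observation: each term is 3× the previous.
Check at n=2: 3·6 = 18. ✓

p(n) = 3 × p(n-1), p(0) = 2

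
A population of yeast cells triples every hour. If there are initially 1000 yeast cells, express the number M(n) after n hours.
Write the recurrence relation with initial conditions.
Each hour multiplies the count by 3, so the count after n hours depends only on the count after n-1 hours: M(n) = 3 × M(n-1). The starting count gives M(0) = 1000.
Unrolling n times gives the closed form M(n) = 1000 × 3ⁿ.

M(n) = 3 × M(n-1), M(0) = 1000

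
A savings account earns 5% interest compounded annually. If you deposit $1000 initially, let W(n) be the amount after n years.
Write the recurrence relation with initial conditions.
Each year the balance grows by 5%, i.e. is multiplied by 1 + 5/100 = 1.05, so W(n) = 1.05 × W(n-1). The initial deposit gives W(0) = 1000.
Unrolling gives the closed form W(n) = 1000 × (1.05)ⁿ.

W(n) = 1.05 × W(n-1), W(0) = 1000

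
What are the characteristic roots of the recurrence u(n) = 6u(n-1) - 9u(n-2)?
Substitute u(n) = rⁿ and divide through by rⁿ⁻²: r² - 6r + 9 = 0
Factor: (r - 3)² = 0, so r = 3 (double root).
General solution: u(n) = (A + Bn)·3ⁿ

Characteristic: r² - 6r + 9 = 0, Roots: r = 3 (double root)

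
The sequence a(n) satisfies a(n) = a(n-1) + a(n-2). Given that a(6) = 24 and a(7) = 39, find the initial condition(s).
Work backwards using a(k) = a(k+2) - a(k+1):
a(5) = a(7) - a(6) = 39 - 24 = 15
a(4) = a(6) - a(5) = 24 - 15 = 9
a(3) = a(5) - a(4) = 15 - 9 = 6
a(2) = a(4) - a(3) = 9 - 6 = 3
a(1) = a(3) - a(2) = 6 - 3 = 3
a(0) = a(2) - a(1) = 3 - 3 = 0

a(0) = 0, a(1) = 3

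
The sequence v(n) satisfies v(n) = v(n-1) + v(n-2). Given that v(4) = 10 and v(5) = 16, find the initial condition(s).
Work backwards using v(k) = v(k+2) - v(k+1):
v(3) = v(5) - v(4) = 16 - 10 = 6
v(2) = v(4) - v(3) = 10 - 6 = 4
v(1) = v(3) - v(2) = 6 - 4 = 2
v(0) = v(2) - v(1) = 4 - 2 = 2

v(0) = 2, v(1) = 2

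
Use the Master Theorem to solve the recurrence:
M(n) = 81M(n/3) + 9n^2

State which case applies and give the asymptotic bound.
Master Theorem template: M(n) = a·M(n/b) + f(n).
Here: a=81, b=3, f(n)=9n^2
Compute log_b(a) = log_3(81) = 4.
f(n) = 9n^2 = O(n^(4-ε)) with ε = 2. Case 1: M(n) = Θ(n^log_b(a)) = Θ(n^4).

Case 1: M(n) = Θ(n^4)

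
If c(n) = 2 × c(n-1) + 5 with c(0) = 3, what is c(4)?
Computing step by step:
c(0) = 3
c(1) = 2 × 3 + 5 = 11
c(2) = 2 × 11 + 5 = 27
c(3) = 2 × 27 + 5 = 59
c(4) = 2 × 59 + 5 = 123

123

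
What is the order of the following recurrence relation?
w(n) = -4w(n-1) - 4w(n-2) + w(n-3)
The order is the largest lag k for which w(n-k) appears. Here the deepest term is w(n-3), so the order is 3.

Order 3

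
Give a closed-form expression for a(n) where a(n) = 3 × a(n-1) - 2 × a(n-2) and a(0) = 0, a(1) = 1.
Recurrence: a(n) = 3 × a(n-1) - 2 × a(n-2), initial: a(0) = 0, a(1) = 1.
Characteristic equation: r² - 3r + 2 = 0, which factors as (r - 2)(r - 1) = 0, so r = 2, 1. General solution a(n) = A·2ⁿ + B·1ⁿ. From a(0) = 0: A + B = 0. From a(1) = 1: 2A + 1B = 1. Solving gives A = 1, B = -1.

a(n) = 2ⁿ - 1ⁿ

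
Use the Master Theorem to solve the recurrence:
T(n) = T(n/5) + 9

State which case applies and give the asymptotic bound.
Master Theorem template: T(n) = a·T(n/b) + f(n).
Here: a=1, b=5, f(n)=9
Compute log_b(a) = log_5(1) = 0.
f(n) = 9 = Θ(1). Case 2: T(n) = Θ(log n).

Case 2: T(n) = Θ(log n)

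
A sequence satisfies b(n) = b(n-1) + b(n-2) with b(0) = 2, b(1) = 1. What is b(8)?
Computing the sequence terms:
2, 1, 3, 4, 7, 11, 18, 29, 47

47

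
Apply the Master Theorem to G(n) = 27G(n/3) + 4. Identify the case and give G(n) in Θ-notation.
Master Theorem template: G(n) = a·G(n/b) + f(n).
Here: a=27, b=3, f(n)=4
Compute log_b(a) = log_3(27) = 3.
f(n) = 4 = O(n^(3-ε)) with ε = 3. Case 1: G(n) = Θ(n^log_b(a)) = Θ(n^3).

Case 1: G(n) = Θ(n^3)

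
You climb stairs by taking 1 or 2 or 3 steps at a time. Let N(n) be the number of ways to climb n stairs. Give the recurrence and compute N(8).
Condition on the size of the last step (1 to 3): before it there were n-1, …, n-3 stairs climbed, and these cases are disjoint, so N(n) = N(n-1) + N(n-2) + N(n-3) (order-3 linear recurrence).
Initial conditions by direct count (compositions of i into parts ≤ 3): N(1) = 1; N(2) = 2; N(3) = 4.
Iterating the recurrence: N(4) = 7, N(5) = 13, N(6) = 24, N(7) = 44, N(8) = 81.

N(n) = N(n-1) + N(n-2) + N(n-3), N(1) = 1, N(2) = 2, N(3) = 4; N(8) = 81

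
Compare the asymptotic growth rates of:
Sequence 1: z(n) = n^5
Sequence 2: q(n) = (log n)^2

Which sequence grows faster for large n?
Comparing growth rates:
Growth-rate hierarchy: log n ≺ any polynomial ≺ any exponential cⁿ (c>1) ≺ n! ≺ nⁿ.
polynomial degree 5 dominates polylogarithmic (log n)^2 asymptotically.

z(n) grows faster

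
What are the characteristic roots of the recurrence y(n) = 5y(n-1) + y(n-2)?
Substitute y(n) = rⁿ and divide through by rⁿ⁻²: r² - 5r - 1 = 0
Discriminant: 5² + 4·1 = 29, not a perfect square, so by the quadratic formula r = (5 ± √29)/2.
General solution: y(n) = A·r₁ⁿ + B·r₂ⁿ where r₁,r₂ = (5 ± √29)/2

Characteristic: r² - 5r - 1 = 0, Roots: r = (5 ± √29)/2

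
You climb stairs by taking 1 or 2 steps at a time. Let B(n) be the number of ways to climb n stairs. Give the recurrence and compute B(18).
Condition on the size of the last step (1 to 2): before it there were n-1, …, n-2 stairs climbed, and these cases are disjoint, so B(n) = B(n-1) + B(n-2) (Fibonacci-type sequence).
Initial conditions by direct count (compositions of i into parts ≤ 2): B(1) = 1; B(2) = 2.
Iterating the recurrence: B(3) = 3, B(4) = 5, B(5) = 8, B(6) = 13, B(7) = 21, B(8) = 34, B(9) = 55, B(10) = 89, B(11) = 144, B(12) = 233, B(13) = 377, B(14) = 610, B(15) = 987, B(16) = 1597, B(17) = 2584, B(18) = 4181.

B(n) = B(n-1) + B(n-2), B(1) = 1, B(2) = 2; B(18) = 4181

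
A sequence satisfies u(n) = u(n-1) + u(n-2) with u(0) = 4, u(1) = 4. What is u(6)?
Computing the sequence terms:
4, 4, 8, 12, 20, 32, 52

52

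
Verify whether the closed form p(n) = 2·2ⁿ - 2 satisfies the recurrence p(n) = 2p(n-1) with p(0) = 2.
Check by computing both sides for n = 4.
From the recurrence with p(0) = 2:
  p(0) = 2, p(1) = 4, p(2) = 8, p(3) = 16, p(4) = 32
  so the recurrence gives p(4) = 32.
From the proposed closed form p(n) = 2·2ⁿ - 2:
  p(4) = 30.
The recurrence gives 32 but the closed form gives 30, so the closed form does not satisfy the recurrence.

No, the closed form is incorrect.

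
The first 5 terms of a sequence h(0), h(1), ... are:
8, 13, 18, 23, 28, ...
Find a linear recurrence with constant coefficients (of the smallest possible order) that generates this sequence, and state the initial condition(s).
Look for the lowest-order linear relation among consecutive terms.
Observation: consecutive differences are constant (= 5).
Check at n=2: 1·13 + 5 = 18. ✓

h(n) = h(n-1) + 5, h(0) = 8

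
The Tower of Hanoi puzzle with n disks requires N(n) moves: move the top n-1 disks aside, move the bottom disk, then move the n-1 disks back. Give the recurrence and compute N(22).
Moving n disks = move the top n-1 disks aside (N(n-1) moves) + move the largest disk (1 move) + move the n-1 disks back on top (N(n-1) moves), so N(n) = 2N(n-1) + 1, with N(1) = 1 (a single disk takes one move).
First terms: 1, 3, 7, 15, 31, 63, … — each is one less than a power of 2. Indeed N(n) + 1 = 2(N(n-1) + 1) with N(1) + 1 = 2, so N(n) + 1 = 2ⁿ and N(n) = 2ⁿ - 1.
Hence N(22) = 2^22 - 1 = 4194304 - 1 = 4194303.

N(n) = 2N(n-1) + 1, N(1) = 1; N(22) = 4194303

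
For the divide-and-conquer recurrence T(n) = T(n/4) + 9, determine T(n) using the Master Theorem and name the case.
Master Theorem template: T(n) = a·T(n/b) + f(n).
Here: a=1, b=4, f(n)=9
Compute log_b(a) = log_4(1) = 0.
f(n) = 9 = Θ(1). Case 2: T(n) = Θ(log n).

Case 2: T(n) = Θ(log n)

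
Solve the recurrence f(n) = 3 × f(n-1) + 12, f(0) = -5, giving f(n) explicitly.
Recurrence: f(n) = 3 × f(n-1) + 12, initial: f(0) = -5.
Try f(n) = A·3ⁿ + C. Substituting: A·3ⁿ + C = 3(A·3ⁿ⁻¹ + C) + 12 = A·3ⁿ + 3C + 12, so C = 3C + 12, giving C = -6. Then f(0) = A - 6 = -5 gives A = 1.

f(n) = 3ⁿ - 6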